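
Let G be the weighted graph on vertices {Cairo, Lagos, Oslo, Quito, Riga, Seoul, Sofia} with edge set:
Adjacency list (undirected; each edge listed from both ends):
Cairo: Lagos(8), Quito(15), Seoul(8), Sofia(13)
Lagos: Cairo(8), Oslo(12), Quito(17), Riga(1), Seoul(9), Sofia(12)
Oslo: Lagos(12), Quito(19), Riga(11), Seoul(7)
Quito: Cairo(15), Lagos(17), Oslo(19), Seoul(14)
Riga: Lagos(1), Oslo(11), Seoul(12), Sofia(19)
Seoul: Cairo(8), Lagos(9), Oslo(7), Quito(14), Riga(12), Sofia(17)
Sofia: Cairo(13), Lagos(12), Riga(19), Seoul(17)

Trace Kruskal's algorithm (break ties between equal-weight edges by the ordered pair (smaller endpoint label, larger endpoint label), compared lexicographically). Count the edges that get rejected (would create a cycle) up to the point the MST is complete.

5

Kruskal: consider edges lightest-first.
Lagos—Riga (1): add. Components now {Quito} {Cairo} {Lagos,Riga} {Oslo} {Seoul} {Sofia}
Oslo—Seoul (7): add. Components now {Quito} {Cairo} {Lagos,Riga} {Oslo,Seoul} {Sofia}
Cairo—Lagos (8): add. Components now {Quito} {Cairo,Lagos,Riga} {Oslo,Seoul} {Sofia}
Cairo—Seoul (8): add. Components now {Quito} {Cairo,Lagos,Oslo,Riga,Seoul} {Sofia}
Lagos—Seoul (9): skip — Lagos and Seoul already connected.
Oslo—Riga (11): skip — Oslo and Riga already connected.
Lagos—Oslo (12): skip — Lagos and Oslo already connected.
Lagos—Sofia (12): add. Components now {Quito} {Cairo,Lagos,Oslo,Riga,Seoul,Sofia}
Riga—Seoul (12): skip — Seoul and Riga already connected.
Cairo—Sofia (13): skip — Cairo and Sofia already connected.
Quito—Seoul (14): add. Components now {Cairo,Lagos,Oslo,Quito,Riga,Seoul,Sofia}
Edges rejected before the tree was complete: 5.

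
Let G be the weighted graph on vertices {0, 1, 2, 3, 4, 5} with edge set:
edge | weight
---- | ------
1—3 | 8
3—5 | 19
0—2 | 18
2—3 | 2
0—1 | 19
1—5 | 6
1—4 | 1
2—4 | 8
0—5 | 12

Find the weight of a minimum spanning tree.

Prim, starting at 3.
Step 1: cheapest edge leaving the tree is 2—3 (2); add 2.
Step 2: cheapest edge leaving the tree is 1—3 (8); add 1.
Step 3: cheapest edge leaving the tree is 1—4 (1); add 4.
Step 4: cheapest edge leaving the tree is 1—5 (6); add 5.
Step 5: cheapest edge leaving the tree is 0—5 (12); add 0.
MST edges: 2—3, 1—3, 1—4, 1—5, 0—5; total weight 2+8+1+6+12 = 29.

29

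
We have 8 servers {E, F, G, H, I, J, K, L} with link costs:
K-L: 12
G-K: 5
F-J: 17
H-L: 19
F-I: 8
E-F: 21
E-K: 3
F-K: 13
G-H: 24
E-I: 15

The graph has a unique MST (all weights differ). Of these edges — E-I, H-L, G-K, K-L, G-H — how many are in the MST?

3

Kruskal's algorithm — process edges by increasing weight (ties by edge label):
E-K (3): add — endpoints in different components.
G-K (5): add — endpoints in different components.
F-I (8): add — endpoints in different components.
K-L (12): add — endpoints in different components.
F-K (13): add — endpoints in different components.
E-I (15): skip — E and I already connected.
F-J (17): add — endpoints in different components.
H-L (19): add — endpoints in different components.
MST edge set: {E-K, G-K, F-I, K-L, F-K, F-J, H-L}.
Of the listed edges, {H-L, G-K, K-L} are in the MST → 3.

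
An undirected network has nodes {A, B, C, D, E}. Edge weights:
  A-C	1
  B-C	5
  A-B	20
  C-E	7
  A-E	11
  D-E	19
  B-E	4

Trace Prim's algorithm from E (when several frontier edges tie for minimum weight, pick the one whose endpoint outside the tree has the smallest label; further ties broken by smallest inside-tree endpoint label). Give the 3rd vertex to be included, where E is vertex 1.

C

Grow the tree from E using Prim:
Step 1: cheapest edge leaving the tree is B-E (4); add B.
Step 2: cheapest edge leaving the tree is B-C (5); add C.
Step 3: cheapest edge leaving the tree is A-C (1); add A.
Step 4: cheapest edge leaving the tree is D-E (19); add D.
Vertex order: E, B, C, A, D. The 3rd vertex is C.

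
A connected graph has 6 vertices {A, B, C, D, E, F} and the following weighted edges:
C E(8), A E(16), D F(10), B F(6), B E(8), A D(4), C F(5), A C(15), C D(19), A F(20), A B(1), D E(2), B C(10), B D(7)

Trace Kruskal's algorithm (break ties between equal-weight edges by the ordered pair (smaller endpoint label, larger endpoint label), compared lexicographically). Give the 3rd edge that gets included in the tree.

Kruskal: consider edges lightest-first.
A B (1): add — endpoints in different components.
D E (2): add — endpoints in different components.
A D (4): add — endpoints in different components.
C F (5): add — endpoints in different components.
B F (6): add — endpoints in different components.
The 3rd edge added is A D.

A-D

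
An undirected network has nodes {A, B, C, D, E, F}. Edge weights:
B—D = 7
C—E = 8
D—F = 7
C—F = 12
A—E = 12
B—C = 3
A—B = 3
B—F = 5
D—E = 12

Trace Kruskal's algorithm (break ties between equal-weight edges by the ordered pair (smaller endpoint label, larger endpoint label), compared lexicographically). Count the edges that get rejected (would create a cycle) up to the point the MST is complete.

Kruskal's algorithm — process edges by increasing weight (ties by edge label):
A—B (3): add. Components now {A,B} {C} {D} {E} {F}
B—C (3): add. Components now {A,B,C} {D} {E} {F}
B—F (5): add. Components now {A,B,C,F} {D} {E}
B—D (7): add. Components now {A,B,C,D,F} {E}
D—F (7): skip — D and F already connected.
C—E (8): add. Components now {A,B,C,D,E,F}
Edges rejected before the tree was complete: 1.

1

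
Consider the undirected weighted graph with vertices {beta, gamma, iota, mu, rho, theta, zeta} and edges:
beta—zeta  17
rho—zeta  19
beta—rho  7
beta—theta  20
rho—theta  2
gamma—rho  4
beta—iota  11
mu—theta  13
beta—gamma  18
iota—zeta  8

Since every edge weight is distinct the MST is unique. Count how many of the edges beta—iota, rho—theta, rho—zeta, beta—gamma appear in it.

Sort edges by weight, then run Kruskal:
rho—theta (2): add — endpoints in different components.
gamma—rho (4): add — endpoints in different components.
beta—rho (7): add — endpoints in different components.
iota—zeta (8): add — endpoints in different components.
beta—iota (11): add — endpoints in different components.
mu—theta (13): add — endpoints in different components.
MST edge set: {rho—theta, gamma—rho, beta—rho, iota—zeta, beta—iota, mu—theta}.
Of the listed edges, {beta—iota, rho—theta} are in the MST → 2.

2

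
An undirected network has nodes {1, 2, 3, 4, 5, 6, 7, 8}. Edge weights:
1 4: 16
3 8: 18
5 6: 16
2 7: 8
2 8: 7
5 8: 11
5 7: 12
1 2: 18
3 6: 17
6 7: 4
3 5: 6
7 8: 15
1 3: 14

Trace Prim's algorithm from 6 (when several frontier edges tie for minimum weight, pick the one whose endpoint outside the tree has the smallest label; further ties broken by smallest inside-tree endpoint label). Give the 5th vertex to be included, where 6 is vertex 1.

5

Grow the tree from 6 using Prim:
Step 1: cheapest edge leaving the tree is 6 7 (4); add 7.
Step 2: cheapest edge leaving the tree is 2 7 (8); add 2.
Step 3: cheapest edge leaving the tree is 2 8 (7); add 8.
Step 4: cheapest edge leaving the tree is 5 8 (11); add 5.
Step 5: cheapest edge leaving the tree is 3 5 (6); add 3.
Step 6: cheapest edge leaving the tree is 1 3 (14); add 1.
Step 7: cheapest edge leaving the tree is 1 4 (16); add 4.
Vertex order: 6, 7, 2, 8, 5, 3, 1, 4. The 5th vertex is 5.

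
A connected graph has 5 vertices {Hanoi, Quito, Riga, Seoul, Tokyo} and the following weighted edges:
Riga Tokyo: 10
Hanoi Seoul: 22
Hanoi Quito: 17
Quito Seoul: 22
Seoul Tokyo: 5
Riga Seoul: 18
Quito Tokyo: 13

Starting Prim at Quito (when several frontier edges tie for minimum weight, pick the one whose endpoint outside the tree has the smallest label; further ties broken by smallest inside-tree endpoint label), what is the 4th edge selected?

Prim's algorithm from Quito:
Step 1: frontier [Quito Tokyo 13, Hanoi Quito 17, Quito Seoul 22] → take Quito Tokyo (13); add Tokyo.
Step 2: frontier [Hanoi Quito 17, Quito Seoul 22, Seoul Tokyo 5, Riga Tokyo 10] → take Seoul Tokyo (5); add Seoul.
Step 3: frontier [Hanoi Quito 17, Riga Seoul 18, Hanoi Seoul 22, Riga Tokyo 10] → take Riga Tokyo (10); add Riga.
Step 4: frontier [Hanoi Quito 17, Hanoi Seoul 22] → take Hanoi Quito (17); add Hanoi.
The 4th edge added is Hanoi Quito.

Hanoi-Quito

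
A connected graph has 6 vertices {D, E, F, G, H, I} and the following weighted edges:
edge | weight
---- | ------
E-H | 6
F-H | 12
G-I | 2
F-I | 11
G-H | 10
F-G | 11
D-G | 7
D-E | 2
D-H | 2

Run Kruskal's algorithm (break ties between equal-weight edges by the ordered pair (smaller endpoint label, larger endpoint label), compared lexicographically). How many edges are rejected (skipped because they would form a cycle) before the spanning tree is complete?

2

Kruskal: consider edges lightest-first.
D-E (2): add — endpoints in different components.
D-H (2): add — endpoints in different components.
G-I (2): add — endpoints in different components.
E-H (6): skip — E and H already connected.
D-G (7): add — endpoints in different components.
G-H (10): skip — G and H already connected.
F-G (11): add — endpoints in different components.
Edges rejected before the tree was complete: 2.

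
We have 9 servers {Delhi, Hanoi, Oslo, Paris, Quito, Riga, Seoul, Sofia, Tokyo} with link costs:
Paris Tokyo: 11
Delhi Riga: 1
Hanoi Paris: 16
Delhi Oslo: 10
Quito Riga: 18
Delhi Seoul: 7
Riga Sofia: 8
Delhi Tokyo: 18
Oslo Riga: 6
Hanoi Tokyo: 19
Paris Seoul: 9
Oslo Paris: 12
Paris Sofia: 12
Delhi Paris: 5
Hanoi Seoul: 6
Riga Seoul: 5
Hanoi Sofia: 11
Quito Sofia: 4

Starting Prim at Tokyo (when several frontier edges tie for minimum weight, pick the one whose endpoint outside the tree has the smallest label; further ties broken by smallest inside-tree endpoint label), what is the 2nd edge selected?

Grow the tree from Tokyo using Prim:
Step 1: cheapest edge leaving the tree is Paris Tokyo (11); add Paris.
Step 2: cheapest edge leaving the tree is Delhi Paris (5); add Delhi.
Step 3: cheapest edge leaving the tree is Delhi Riga (1); add Riga.
Step 4: cheapest edge leaving the tree is Riga Seoul (5); add Seoul.
Step 5: cheapest edge leaving the tree is Hanoi Seoul (6); add Hanoi.
Step 6: cheapest edge leaving the tree is Oslo Riga (6); add Oslo.
Step 7: cheapest edge leaving the tree is Riga Sofia (8); add Sofia.
Step 8: cheapest edge leaving the tree is Quito Sofia (4); add Quito.
The 2nd edge added is Delhi Paris.

Delhi-Paris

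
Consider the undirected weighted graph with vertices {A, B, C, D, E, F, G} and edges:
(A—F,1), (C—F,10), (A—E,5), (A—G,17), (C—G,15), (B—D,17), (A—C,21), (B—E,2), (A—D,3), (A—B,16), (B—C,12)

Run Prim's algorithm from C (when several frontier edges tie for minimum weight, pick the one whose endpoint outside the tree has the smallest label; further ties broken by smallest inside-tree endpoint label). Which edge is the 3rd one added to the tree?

Grow the tree from C using Prim:
Step 1: frontier [C—F 10, B—C 12, C—G 15, A—C 21] → take C—F (10); add F.
Step 2: frontier [B—C 12, C—G 15, A—C 21, A—F 1] → take A—F (1); add A.
Step 3: frontier [A—D 3, A—E 5, A—B 16, A—G 17, B—C 12, C—G 15] → take A—D (3); add D.
Step 4: frontier [A—E 5, A—B 16, A—G 17, B—C 12, C—G 15, B—D 17] → take A—E (5); add E.
Step 5: frontier [A—B 16, A—G 17, B—C 12, C—G 15, B—D 17, B—E 2] → take B—E (2); add B.
Step 6: frontier [A—G 17, C—G 15] → take C—G (15); add G.
The 3rd edge added is A—D.

A-D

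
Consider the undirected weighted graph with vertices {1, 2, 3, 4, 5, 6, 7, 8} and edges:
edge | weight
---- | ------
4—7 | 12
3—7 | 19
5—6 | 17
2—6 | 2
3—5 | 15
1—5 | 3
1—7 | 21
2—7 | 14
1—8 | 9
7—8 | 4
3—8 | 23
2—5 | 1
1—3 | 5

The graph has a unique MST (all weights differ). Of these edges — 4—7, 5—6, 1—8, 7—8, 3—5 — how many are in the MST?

Kruskal's algorithm — process edges by increasing weight (ties by edge label):
2—5 (1): add — endpoints in different components.
2—6 (2): add — endpoints in different components.
1—5 (3): add — endpoints in different components.
7—8 (4): add — endpoints in different components.
1—3 (5): add — endpoints in different components.
1—8 (9): add — endpoints in different components.
4—7 (12): add — endpoints in different components.
MST edge set: {2—5, 2—6, 1—5, 7—8, 1—3, 1—8, 4—7}.
Of the listed edges, {4—7, 1—8, 7—8} are in the MST → 3.

3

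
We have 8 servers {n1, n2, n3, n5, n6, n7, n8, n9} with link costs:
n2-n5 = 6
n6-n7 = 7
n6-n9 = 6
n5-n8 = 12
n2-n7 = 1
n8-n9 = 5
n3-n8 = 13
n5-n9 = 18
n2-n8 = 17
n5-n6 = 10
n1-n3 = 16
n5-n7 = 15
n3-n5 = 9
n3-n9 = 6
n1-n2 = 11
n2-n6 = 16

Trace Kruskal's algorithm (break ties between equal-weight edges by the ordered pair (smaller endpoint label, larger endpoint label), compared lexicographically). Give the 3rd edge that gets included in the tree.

n2-n5

Kruskal's algorithm — process edges by increasing weight (ties by edge label):
n2-n7 (1): add — endpoints in different components.
n8-n9 (5): add — endpoints in different components.
n2-n5 (6): add — endpoints in different components.
n3-n9 (6): add — endpoints in different components.
n6-n9 (6): add — endpoints in different components.
n6-n7 (7): add — endpoints in different components.
n3-n5 (9): skip — n3 and n5 already connected.
n5-n6 (10): skip — n5 and n6 already connected.
n1-n2 (11): add — endpoints in different components.
The 3rd edge added is n2-n5.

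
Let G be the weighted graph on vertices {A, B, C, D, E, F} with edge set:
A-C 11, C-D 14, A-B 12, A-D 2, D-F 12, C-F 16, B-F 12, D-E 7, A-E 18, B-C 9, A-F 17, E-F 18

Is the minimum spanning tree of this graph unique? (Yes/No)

Sort edges by weight, then run Kruskal:
A-D (2): add — endpoints in different components.
D-E (7): add — endpoints in different components.
B-C (9): add — endpoints in different components.
A-C (11): add — endpoints in different components.
A-B (12): skip — A and B already connected.
B-F (12): add — endpoints in different components.
Non-tree edge D-F has weight 12, equal to the heaviest edge on its tree cycle — swapping gives another MST of the same weight. Not unique.

No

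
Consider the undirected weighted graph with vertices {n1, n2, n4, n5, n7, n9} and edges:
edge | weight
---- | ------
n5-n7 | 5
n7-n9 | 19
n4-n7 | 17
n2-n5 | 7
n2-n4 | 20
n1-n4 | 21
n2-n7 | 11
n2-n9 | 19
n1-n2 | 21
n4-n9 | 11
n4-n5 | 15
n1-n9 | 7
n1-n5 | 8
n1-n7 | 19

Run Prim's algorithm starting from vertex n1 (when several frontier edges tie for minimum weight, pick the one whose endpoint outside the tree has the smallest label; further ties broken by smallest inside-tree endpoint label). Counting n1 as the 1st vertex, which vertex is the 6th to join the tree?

n4

Grow the tree from n1 using Prim:
Step 1: frontier [n1-n9 7, n1-n5 8, n1-n7 19, n1-n2 21, n1-n4 21] → take n1-n9 (7); add n9.
Step 2: frontier [n1-n5 8, n1-n7 19, n1-n2 21, n1-n4 21, n4-n9 11, n2-n9 19, n7-n9 19] → take n1-n5 (8); add n5.
Step 3: frontier [n1-n7 19, n1-n2 21, n1-n4 21, n5-n7 5, n2-n5 7, n4-n5 15, n4-n9 11, n2-n9 19, n7-n9 19] → take n5-n7 (5); add n7.
Step 4: frontier [n1-n2 21, n1-n4 21, n2-n5 7, n4-n5 15, n2-n7 11, n4-n7 17, n4-n9 11, n2-n9 19] → take n2-n5 (7); add n2.
Step 5: frontier [n1-n4 21, n2-n4 20, n4-n5 15, n4-n7 17, n4-n9 11] → take n4-n9 (11); add n4.
Vertex order: n1, n9, n5, n7, n2, n4. The 6th vertex is n4.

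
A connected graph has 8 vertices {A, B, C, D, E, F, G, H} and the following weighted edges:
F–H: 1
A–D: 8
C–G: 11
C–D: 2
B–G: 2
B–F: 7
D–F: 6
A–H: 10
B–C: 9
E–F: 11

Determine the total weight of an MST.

37

Sort edges by weight, then run Kruskal:
F–H (1): add — endpoints in different components.
B–G (2): add — endpoints in different components.
C–D (2): add — endpoints in different components.
D–F (6): add — endpoints in different components.
B–F (7): add — endpoints in different components.
A–D (8): add — endpoints in different components.
B–C (9): skip — B and C already connected.
A–H (10): skip — A and H already connected.
C–G (11): skip — C and G already connected.
E–F (11): add — endpoints in different components.
MST edges: F–H, B–G, C–D, D–F, B–F, A–D, E–F; total weight 1+2+2+6+7+8+11 = 37.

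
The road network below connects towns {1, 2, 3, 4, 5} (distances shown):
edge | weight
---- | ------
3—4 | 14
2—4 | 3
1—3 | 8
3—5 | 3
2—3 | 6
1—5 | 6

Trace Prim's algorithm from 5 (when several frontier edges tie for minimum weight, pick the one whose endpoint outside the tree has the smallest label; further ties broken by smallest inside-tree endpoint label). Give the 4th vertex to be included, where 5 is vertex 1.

2

Prim, starting at 5.
Step 1: cheapest edge leaving the tree is 3—5 (3); add 3.
Step 2: cheapest edge leaving the tree is 1—5 (6); add 1.
Step 3: cheapest edge leaving the tree is 2—3 (6); add 2.
Step 4: cheapest edge leaving the tree is 2—4 (3); add 4.
Vertex order: 5, 3, 1, 2, 4. The 4th vertex is 2.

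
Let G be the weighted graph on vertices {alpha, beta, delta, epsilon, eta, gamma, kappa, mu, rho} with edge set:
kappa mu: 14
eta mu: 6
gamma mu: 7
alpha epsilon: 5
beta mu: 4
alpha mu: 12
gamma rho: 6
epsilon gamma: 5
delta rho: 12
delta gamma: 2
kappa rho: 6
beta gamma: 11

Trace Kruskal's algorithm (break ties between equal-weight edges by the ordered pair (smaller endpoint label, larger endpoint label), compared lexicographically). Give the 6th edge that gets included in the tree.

Kruskal: consider edges lightest-first.
delta gamma (2): add — endpoints in different components.
beta mu (4): add — endpoints in different components.
alpha epsilon (5): add — endpoints in different components.
epsilon gamma (5): add — endpoints in different components.
eta mu (6): add — endpoints in different components.
gamma rho (6): add — endpoints in different components.
kappa rho (6): add — endpoints in different components.
gamma mu (7): add — endpoints in different components.
The 6th edge added is gamma rho.

gamma-rho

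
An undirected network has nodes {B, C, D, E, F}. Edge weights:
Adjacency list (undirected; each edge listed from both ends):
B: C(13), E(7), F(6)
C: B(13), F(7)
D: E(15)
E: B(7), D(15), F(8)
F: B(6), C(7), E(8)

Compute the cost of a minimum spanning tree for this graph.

35

Kruskal: consider edges lightest-first.
B-F (6): add. Components now {B,F} {C} {D} {E}
B-E (7): add. Components now {B,E,F} {C} {D}
C-F (7): add. Components now {B,C,E,F} {D}
E-F (8): skip — E and F already connected.
B-C (13): skip — B and C already connected.
D-E (15): add. Components now {B,C,D,E,F}
MST edges: B-F, B-E, C-F, D-E; total weight 6+7+7+15 = 35.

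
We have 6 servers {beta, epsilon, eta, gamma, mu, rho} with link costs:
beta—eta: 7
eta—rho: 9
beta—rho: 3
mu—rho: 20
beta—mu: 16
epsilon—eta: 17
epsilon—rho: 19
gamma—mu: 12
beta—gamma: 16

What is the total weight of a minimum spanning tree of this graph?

55

Prim, starting at epsilon.
Step 1: cheapest edge leaving the tree is epsilon—eta (17); add eta.
Step 2: cheapest edge leaving the tree is beta—eta (7); add beta.
Step 3: cheapest edge leaving the tree is beta—rho (3); add rho.
Step 4: cheapest edge leaving the tree is beta—gamma (16); add gamma.
Step 5: cheapest edge leaving the tree is gamma—mu (12); add mu.
MST edges: epsilon—eta, beta—eta, beta—rho, beta—gamma, gamma—mu; total weight 17+7+3+16+12 = 55.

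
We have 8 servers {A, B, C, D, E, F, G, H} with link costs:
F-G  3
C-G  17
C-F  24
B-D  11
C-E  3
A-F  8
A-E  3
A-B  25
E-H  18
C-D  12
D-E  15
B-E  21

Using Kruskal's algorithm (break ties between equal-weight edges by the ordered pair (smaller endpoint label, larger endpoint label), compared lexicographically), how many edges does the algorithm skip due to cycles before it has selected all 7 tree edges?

Sort edges by weight, then run Kruskal:
A-E (3): add — endpoints in different components.
C-E (3): add — endpoints in different components.
F-G (3): add — endpoints in different components.
A-F (8): add — endpoints in different components.
B-D (11): add — endpoints in different components.
C-D (12): add — endpoints in different components.
D-E (15): skip — D and E already connected.
C-G (17): skip — C and G already connected.
E-H (18): add — endpoints in different components.
Edges rejected before the tree was complete: 2.

2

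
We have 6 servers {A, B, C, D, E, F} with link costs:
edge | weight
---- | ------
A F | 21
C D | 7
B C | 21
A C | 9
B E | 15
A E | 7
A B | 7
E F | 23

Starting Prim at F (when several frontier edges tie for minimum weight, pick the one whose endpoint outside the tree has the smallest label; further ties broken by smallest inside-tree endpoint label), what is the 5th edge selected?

Prim's algorithm from F:
Step 1: cheapest edge leaving the tree is A F (21); add A.
Step 2: cheapest edge leaving the tree is A B (7); add B.
Step 3: cheapest edge leaving the tree is A E (7); add E.
Step 4: cheapest edge leaving the tree is A C (9); add C.
Step 5: cheapest edge leaving the tree is C D (7); add D.
The 5th edge added is C D.

C-D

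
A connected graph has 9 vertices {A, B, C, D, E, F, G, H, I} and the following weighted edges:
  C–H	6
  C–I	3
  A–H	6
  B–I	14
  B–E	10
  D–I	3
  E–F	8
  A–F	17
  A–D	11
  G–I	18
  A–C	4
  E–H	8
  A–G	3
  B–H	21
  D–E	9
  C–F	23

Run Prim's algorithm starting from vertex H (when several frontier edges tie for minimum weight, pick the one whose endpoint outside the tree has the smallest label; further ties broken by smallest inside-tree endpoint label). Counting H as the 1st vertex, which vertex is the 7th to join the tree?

E

Grow the tree from H using Prim:
Step 1: cheapest edge leaving the tree is A–H (6); add A.
Step 2: cheapest edge leaving the tree is A–G (3); add G.
Step 3: cheapest edge leaving the tree is A–C (4); add C.
Step 4: cheapest edge leaving the tree is C–I (3); add I.
Step 5: cheapest edge leaving the tree is D–I (3); add D.
Step 6: cheapest edge leaving the tree is E–H (8); add E.
Step 7: cheapest edge leaving the tree is E–F (8); add F.
Step 8: cheapest edge leaving the tree is B–E (10); add B.
Vertex order: H, A, G, C, I, D, E, F, B. The 7th vertex is E.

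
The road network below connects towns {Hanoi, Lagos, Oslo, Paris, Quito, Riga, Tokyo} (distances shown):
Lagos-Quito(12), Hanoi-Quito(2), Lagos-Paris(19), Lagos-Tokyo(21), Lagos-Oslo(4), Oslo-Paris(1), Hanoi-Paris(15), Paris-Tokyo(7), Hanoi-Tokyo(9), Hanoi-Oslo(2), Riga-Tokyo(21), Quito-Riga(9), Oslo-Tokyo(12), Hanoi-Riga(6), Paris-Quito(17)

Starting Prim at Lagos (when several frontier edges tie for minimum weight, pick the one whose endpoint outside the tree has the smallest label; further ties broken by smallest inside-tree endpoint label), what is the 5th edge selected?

Grow the tree from Lagos using Prim:
Step 1: cheapest edge leaving the tree is Lagos-Oslo (4); add Oslo.
Step 2: cheapest edge leaving the tree is Oslo-Paris (1); add Paris.
Step 3: cheapest edge leaving the tree is Hanoi-Oslo (2); add Hanoi.
Step 4: cheapest edge leaving the tree is Hanoi-Quito (2); add Quito.
Step 5: cheapest edge leaving the tree is Hanoi-Riga (6); add Riga.
Step 6: cheapest edge leaving the tree is Paris-Tokyo (7); add Tokyo.
The 5th edge added is Hanoi-Riga.

Hanoi-Riga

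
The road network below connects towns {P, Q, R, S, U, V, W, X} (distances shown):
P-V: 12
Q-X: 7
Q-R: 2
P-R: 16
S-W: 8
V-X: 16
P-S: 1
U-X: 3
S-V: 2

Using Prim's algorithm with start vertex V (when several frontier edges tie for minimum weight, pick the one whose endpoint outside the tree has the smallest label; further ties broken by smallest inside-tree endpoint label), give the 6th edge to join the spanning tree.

Grow the tree from V using Prim:
Step 1: cheapest edge leaving the tree is S-V (2); add S.
Step 2: cheapest edge leaving the tree is P-S (1); add P.
Step 3: cheapest edge leaving the tree is S-W (8); add W.
Step 4: cheapest edge leaving the tree is P-R (16); add R.
Step 5: cheapest edge leaving the tree is Q-R (2); add Q.
Step 6: cheapest edge leaving the tree is Q-X (7); add X.
Step 7: cheapest edge leaving the tree is U-X (3); add U.
The 6th edge added is Q-X.

Q-X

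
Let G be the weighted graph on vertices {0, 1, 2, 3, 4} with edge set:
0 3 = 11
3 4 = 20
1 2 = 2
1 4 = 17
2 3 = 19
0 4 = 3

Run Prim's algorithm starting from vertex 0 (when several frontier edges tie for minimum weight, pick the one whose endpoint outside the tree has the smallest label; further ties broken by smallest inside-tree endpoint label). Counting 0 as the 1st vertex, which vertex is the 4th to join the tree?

Prim, starting at 0.
Step 1: frontier [0 4 3, 0 3 11] → take 0 4 (3); add 4.
Step 2: frontier [0 3 11, 1 4 17, 3 4 20] → take 0 3 (11); add 3.
Step 3: frontier [2 3 19, 1 4 17] → take 1 4 (17); add 1.
Step 4: frontier [1 2 2, 2 3 19] → take 1 2 (2); add 2.
Vertex order: 0, 4, 3, 1, 2. The 4th vertex is 1.

1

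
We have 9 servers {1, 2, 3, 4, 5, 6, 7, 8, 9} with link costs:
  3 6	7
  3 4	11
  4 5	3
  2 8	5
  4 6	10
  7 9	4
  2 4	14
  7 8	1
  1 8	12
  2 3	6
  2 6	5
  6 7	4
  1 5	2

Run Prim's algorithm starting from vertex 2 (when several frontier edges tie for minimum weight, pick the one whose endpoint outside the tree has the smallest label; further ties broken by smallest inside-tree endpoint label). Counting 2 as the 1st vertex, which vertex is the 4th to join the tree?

Grow the tree from 2 using Prim:
Step 1: cheapest edge leaving the tree is 2 6 (5); add 6.
Step 2: cheapest edge leaving the tree is 6 7 (4); add 7.
Step 3: cheapest edge leaving the tree is 7 8 (1); add 8.
Step 4: cheapest edge leaving the tree is 7 9 (4); add 9.
Step 5: cheapest edge leaving the tree is 2 3 (6); add 3.
Step 6: cheapest edge leaving the tree is 4 6 (10); add 4.
Step 7: cheapest edge leaving the tree is 4 5 (3); add 5.
Step 8: cheapest edge leaving the tree is 1 5 (2); add 1.
Vertex order: 2, 6, 7, 8, 9, 3, 4, 5, 1. The 4th vertex is 8.

8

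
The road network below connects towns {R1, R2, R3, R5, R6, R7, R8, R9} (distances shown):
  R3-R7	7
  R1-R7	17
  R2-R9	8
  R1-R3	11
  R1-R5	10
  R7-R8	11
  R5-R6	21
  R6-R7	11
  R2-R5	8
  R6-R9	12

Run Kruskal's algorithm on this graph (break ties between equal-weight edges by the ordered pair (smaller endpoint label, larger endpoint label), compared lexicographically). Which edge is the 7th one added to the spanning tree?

R7-R8

Kruskal's algorithm — process edges by increasing weight (ties by edge label):
R3-R7 (7): add — endpoints in different components.
R2-R5 (8): add — endpoints in different components.
R2-R9 (8): add — endpoints in different components.
R1-R5 (10): add — endpoints in different components.
R1-R3 (11): add — endpoints in different components.
R6-R7 (11): add — endpoints in different components.
R7-R8 (11): add — endpoints in different components.
The 7th edge added is R7-R8.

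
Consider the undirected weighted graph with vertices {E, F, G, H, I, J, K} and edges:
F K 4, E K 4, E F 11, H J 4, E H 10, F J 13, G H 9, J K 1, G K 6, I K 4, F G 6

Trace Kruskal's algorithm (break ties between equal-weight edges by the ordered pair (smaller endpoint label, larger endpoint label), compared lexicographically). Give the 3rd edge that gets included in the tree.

Sort edges by weight, then run Kruskal:
J K (1): add. Components now {E} {F} {G} {H} {I} {J,K}
E K (4): add. Components now {E,J,K} {F} {G} {H} {I}
F K (4): add. Components now {E,F,J,K} {G} {H} {I}
H J (4): add. Components now {E,F,H,J,K} {G} {I}
I K (4): add. Components now {E,F,H,I,J,K} {G}
F G (6): add. Components now {E,F,G,H,I,J,K}
The 3rd edge added is F K.

F-K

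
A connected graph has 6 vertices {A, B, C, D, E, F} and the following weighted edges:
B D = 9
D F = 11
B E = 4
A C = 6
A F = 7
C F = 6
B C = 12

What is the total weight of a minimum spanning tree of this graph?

Prim's algorithm from E:
Step 1: cheapest edge leaving the tree is B E (4); add B.
Step 2: cheapest edge leaving the tree is B D (9); add D.
Step 3: cheapest edge leaving the tree is D F (11); add F.
Step 4: cheapest edge leaving the tree is C F (6); add C.
Step 5: cheapest edge leaving the tree is A C (6); add A.
MST edges: B E, B D, D F, C F, A C; total weight 4+9+11+6+6 = 36.

36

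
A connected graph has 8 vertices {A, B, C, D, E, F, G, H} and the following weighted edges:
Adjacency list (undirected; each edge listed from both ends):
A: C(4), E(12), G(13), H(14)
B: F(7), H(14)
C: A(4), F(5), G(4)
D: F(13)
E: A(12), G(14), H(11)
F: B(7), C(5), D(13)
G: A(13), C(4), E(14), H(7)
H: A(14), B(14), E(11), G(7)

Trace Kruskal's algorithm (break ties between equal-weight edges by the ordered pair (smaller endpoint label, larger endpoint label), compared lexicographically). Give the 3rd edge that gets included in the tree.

C-F

Kruskal: consider edges lightest-first.
A—C (4): add — endpoints in different components.
C—G (4): add — endpoints in different components.
C—F (5): add — endpoints in different components.
B—F (7): add — endpoints in different components.
G—H (7): add — endpoints in different components.
E—H (11): add — endpoints in different components.
A—E (12): skip — A and E already connected.
A—G (13): skip — A and G already connected.
D—F (13): add — endpoints in different components.
The 3rd edge added is C—F.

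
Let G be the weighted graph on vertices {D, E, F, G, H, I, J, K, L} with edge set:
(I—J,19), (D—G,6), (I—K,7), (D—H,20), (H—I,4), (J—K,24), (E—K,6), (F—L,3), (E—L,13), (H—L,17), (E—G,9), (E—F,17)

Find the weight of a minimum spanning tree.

67

Kruskal: consider edges lightest-first.
F—L (3): add — endpoints in different components.
H—I (4): add — endpoints in different components.
D—G (6): add — endpoints in different components.
E—K (6): add — endpoints in different components.
I—K (7): add — endpoints in different components.
E—G (9): add — endpoints in different components.
E—L (13): add — endpoints in different components.
E—F (17): skip — E and F already connected.
H—L (17): skip — H and L already connected.
I—J (19): add — endpoints in different components.
MST edges: F—L, H—I, D—G, E—K, I—K, E—G, E—L, I—J; total weight 3+4+6+6+7+9+13+19 = 67.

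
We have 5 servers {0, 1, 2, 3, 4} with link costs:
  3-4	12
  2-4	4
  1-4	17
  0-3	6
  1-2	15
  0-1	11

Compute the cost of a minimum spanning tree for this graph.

33

Grow the tree from 2 using Prim:
Step 1: frontier [2-4 4, 1-2 15] → take 2-4 (4); add 4.
Step 2: frontier [1-2 15, 3-4 12, 1-4 17] → take 3-4 (12); add 3.
Step 3: frontier [1-2 15, 0-3 6, 1-4 17] → take 0-3 (6); add 0.
Step 4: frontier [0-1 11, 1-2 15, 1-4 17] → take 0-1 (11); add 1.
MST edges: 2-4, 3-4, 0-3, 0-1; total weight 4+12+6+11 = 33.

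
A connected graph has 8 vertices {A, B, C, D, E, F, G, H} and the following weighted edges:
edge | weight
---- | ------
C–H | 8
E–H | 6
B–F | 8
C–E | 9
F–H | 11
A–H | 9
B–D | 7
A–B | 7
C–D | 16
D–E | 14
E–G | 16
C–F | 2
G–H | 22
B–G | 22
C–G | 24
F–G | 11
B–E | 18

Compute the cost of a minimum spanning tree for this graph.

Sort edges by weight, then run Kruskal:
C–F (2): add — endpoints in different components.
E–H (6): add — endpoints in different components.
A–B (7): add — endpoints in different components.
B–D (7): add — endpoints in different components.
B–F (8): add — endpoints in different components.
C–H (8): add — endpoints in different components.
A–H (9): skip — A and H already connected.
C–E (9): skip — C and E already connected.
F–G (11): add — endpoints in different components.
MST edges: C–F, E–H, A–B, B–D, B–F, C–H, F–G; total weight 2+6+7+7+8+8+11 = 49.

49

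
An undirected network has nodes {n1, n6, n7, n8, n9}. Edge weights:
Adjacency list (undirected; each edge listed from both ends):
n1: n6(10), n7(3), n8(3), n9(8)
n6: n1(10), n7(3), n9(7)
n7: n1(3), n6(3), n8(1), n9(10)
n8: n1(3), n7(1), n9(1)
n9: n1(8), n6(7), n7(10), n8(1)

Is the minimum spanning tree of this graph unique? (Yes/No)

No

Kruskal: consider edges lightest-first.
n7 n8 (1): add. Components now {n1} {n6} {n9} {n7,n8}
n8 n9 (1): add. Components now {n1} {n6} {n7,n8,n9}
n1 n7 (3): add. Components now {n1,n7,n8,n9} {n6}
n1 n8 (3): skip — n1 and n8 already connected.
n6 n7 (3): add. Components now {n1,n6,n7,n8,n9}
Non-tree edge n1 n8 has weight 3, equal to the heaviest edge on its tree cycle — swapping gives another MST of the same weight. Not unique.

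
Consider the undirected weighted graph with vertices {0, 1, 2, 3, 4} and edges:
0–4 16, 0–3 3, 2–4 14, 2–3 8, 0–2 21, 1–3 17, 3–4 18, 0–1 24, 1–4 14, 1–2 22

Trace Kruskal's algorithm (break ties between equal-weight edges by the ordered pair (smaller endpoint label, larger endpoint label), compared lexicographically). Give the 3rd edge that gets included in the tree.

1-4

Sort edges by weight, then run Kruskal:
0–3 (3): add — endpoints in different components.
2–3 (8): add — endpoints in different components.
1–4 (14): add — endpoints in different components.
2–4 (14): add — endpoints in different components.
The 3rd edge added is 1–4.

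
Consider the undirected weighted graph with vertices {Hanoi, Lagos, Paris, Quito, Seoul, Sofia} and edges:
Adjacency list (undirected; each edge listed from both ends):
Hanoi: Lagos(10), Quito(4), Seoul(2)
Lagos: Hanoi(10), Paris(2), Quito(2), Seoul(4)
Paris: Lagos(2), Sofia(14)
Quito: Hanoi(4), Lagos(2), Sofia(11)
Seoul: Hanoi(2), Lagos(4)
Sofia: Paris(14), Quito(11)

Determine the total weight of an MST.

21

Kruskal: consider edges lightest-first.
Hanoi–Seoul (2): add. Components now {Hanoi,Seoul} {Quito} {Sofia} {Lagos} {Paris}
Lagos–Paris (2): add. Components now {Hanoi,Seoul} {Quito} {Sofia} {Lagos,Paris}
Lagos–Quito (2): add. Components now {Hanoi,Seoul} {Lagos,Paris,Quito} {Sofia}
Hanoi–Quito (4): add. Components now {Hanoi,Lagos,Paris,Quito,Seoul} {Sofia}
Lagos–Seoul (4): skip — Lagos and Seoul already connected.
Hanoi–Lagos (10): skip — Hanoi and Lagos already connected.
Quito–Sofia (11): add. Components now {Hanoi,Lagos,Paris,Quito,Seoul,Sofia}
MST edges: Hanoi–Seoul, Lagos–Paris, Lagos–Quito, Hanoi–Quito, Quito–Sofia; total weight 2+2+2+4+11 = 21.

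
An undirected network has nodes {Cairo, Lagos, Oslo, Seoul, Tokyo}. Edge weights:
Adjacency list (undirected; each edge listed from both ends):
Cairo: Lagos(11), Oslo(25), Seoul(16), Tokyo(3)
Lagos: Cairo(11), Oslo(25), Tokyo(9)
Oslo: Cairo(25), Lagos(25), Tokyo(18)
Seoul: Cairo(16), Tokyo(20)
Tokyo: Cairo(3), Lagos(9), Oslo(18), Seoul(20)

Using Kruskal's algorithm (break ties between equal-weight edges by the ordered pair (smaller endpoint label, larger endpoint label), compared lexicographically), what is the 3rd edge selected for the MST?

Cairo-Seoul

Kruskal: consider edges lightest-first.
Cairo—Tokyo (3): add. Components now {Seoul} {Lagos} {Cairo,Tokyo} {Oslo}
Lagos—Tokyo (9): add. Components now {Seoul} {Cairo,Lagos,Tokyo} {Oslo}
Cairo—Lagos (11): skip — Lagos and Cairo already connected.
Cairo—Seoul (16): add. Components now {Cairo,Lagos,Seoul,Tokyo} {Oslo}
Oslo—Tokyo (18): add. Components now {Cairo,Lagos,Oslo,Seoul,Tokyo}
The 3rd edge added is Cairo—Seoul.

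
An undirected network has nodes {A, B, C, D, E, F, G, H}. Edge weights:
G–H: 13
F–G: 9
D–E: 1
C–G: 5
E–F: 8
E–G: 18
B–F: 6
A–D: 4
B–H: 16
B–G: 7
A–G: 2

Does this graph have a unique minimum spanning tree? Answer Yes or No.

Sort edges by weight, then run Kruskal:
D–E (1): add — endpoints in different components.
A–G (2): add — endpoints in different components.
A–D (4): add — endpoints in different components.
C–G (5): add — endpoints in different components.
B–F (6): add — endpoints in different components.
B–G (7): add — endpoints in different components.
E–F (8): skip — E and F already connected.
F–G (9): skip — F and G already connected.
G–H (13): add — endpoints in different components.
Every non-tree edge has weight strictly greater than the heaviest edge on the tree path between its endpoints, so the MST is unique.

Yes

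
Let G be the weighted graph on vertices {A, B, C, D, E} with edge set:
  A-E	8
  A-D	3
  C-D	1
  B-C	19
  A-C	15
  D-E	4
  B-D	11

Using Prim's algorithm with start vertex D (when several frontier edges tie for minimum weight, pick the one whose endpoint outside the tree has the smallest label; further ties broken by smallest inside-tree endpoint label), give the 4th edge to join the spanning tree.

Prim's algorithm from D:
Step 1: cheapest edge leaving the tree is C-D (1); add C.
Step 2: cheapest edge leaving the tree is A-D (3); add A.
Step 3: cheapest edge leaving the tree is D-E (4); add E.
Step 4: cheapest edge leaving the tree is B-D (11); add B.
The 4th edge added is B-D.

B-D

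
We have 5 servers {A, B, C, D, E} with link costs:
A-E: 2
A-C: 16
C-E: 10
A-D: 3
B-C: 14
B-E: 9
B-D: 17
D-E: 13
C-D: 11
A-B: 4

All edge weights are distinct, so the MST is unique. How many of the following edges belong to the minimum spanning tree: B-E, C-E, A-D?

2

Sort edges by weight, then run Kruskal:
A-E (2): add — endpoints in different components.
A-D (3): add — endpoints in different components.
A-B (4): add — endpoints in different components.
B-E (9): skip — B and E already connected.
C-E (10): add — endpoints in different components.
MST edge set: {A-E, A-D, A-B, C-E}.
Of the listed edges, {C-E, A-D} are in the MST → 2.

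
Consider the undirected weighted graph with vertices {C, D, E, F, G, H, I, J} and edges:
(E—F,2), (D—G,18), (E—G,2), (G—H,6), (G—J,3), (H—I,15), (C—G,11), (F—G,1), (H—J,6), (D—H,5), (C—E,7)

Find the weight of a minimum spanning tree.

39

Sort edges by weight, then run Kruskal:
F—G (1): add — endpoints in different components.
E—F (2): add — endpoints in different components.
E—G (2): skip — E and G already connected.
G—J (3): add — endpoints in different components.
D—H (5): add — endpoints in different components.
G—H (6): add — endpoints in different components.
H—J (6): skip — H and J already connected.
C—E (7): add — endpoints in different components.
C—G (11): skip — C and G already connected.
H—I (15): add — endpoints in different components.
MST edges: F—G, E—F, G—J, D—H, G—H, C—E, H—I; total weight 1+2+3+5+6+7+15 = 39.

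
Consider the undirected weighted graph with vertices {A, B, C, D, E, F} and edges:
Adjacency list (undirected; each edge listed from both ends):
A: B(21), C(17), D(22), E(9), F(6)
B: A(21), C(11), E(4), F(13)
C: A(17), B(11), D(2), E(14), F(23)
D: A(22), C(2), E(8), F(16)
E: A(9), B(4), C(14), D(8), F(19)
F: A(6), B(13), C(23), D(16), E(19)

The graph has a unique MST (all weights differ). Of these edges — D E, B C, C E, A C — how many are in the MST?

1

Kruskal's algorithm — process edges by increasing weight (ties by edge label):
C D (2): add — endpoints in different components.
B E (4): add — endpoints in different components.
A F (6): add — endpoints in different components.
D E (8): add — endpoints in different components.
A E (9): add — endpoints in different components.
MST edge set: {C D, B E, A F, D E, A E}.
Of the listed edges, {D E} are in the MST → 1.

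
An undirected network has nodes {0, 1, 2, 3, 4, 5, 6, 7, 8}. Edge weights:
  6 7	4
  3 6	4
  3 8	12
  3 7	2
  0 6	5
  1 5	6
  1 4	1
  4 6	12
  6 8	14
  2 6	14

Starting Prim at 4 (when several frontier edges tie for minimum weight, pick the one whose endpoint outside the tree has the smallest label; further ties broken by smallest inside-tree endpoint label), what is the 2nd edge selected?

1-5

Prim, starting at 4.
Step 1: cheapest edge leaving the tree is 1 4 (1); add 1.
Step 2: cheapest edge leaving the tree is 1 5 (6); add 5.
Step 3: cheapest edge leaving the tree is 4 6 (12); add 6.
Step 4: cheapest edge leaving the tree is 3 6 (4); add 3.
Step 5: cheapest edge leaving the tree is 3 7 (2); add 7.
Step 6: cheapest edge leaving the tree is 0 6 (5); add 0.
Step 7: cheapest edge leaving the tree is 3 8 (12); add 8.
Step 8: cheapest edge leaving the tree is 2 6 (14); add 2.
The 2nd edge added is 1 5.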